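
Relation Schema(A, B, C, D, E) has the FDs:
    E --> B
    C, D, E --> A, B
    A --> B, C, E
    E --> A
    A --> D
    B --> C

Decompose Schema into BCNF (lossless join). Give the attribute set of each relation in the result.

{A, B, D, E}; {B, C}

Candidate keys of the original relation: {A}, {E}.
{A, B, C, D, E}: {B} determines {B, C} here but is not a superkey — split on B --> C, giving {B, C} and {A, B, D, E}.
{B, C}: every determinant is a superkey — BCNF.
{A, B, D, E}: every determinant is a superkey — BCNF.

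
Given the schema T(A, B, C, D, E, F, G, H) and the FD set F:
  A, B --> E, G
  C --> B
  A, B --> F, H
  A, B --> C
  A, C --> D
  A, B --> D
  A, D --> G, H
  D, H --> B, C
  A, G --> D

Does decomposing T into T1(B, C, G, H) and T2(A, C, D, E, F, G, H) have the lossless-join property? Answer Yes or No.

Yes

T1 ∩ T2 = {C, G, H}; its closure under F is {B, C, G, H}.
T1 is contained in that closure, so T1 ∩ T2 --> T1 holds and the join is lossless.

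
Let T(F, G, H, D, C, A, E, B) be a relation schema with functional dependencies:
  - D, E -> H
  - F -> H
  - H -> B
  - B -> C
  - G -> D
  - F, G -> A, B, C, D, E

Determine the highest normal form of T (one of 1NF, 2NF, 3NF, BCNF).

Candidate key: {F, G}. Prime attributes: {F, G}.
D, E -> H: {D, E}⁺ = {B, C, D, E, H}, which is not all of the attributes, so the left side is not a superkey — BCNF is violated.
D, E -> H determines the non-prime attribute {H} from a non-superkey — 3NF is violated.
The proper key subset {F} of {F, G} determines non-prime {B, C, H}, so the relation is not even in 2NF.

1NF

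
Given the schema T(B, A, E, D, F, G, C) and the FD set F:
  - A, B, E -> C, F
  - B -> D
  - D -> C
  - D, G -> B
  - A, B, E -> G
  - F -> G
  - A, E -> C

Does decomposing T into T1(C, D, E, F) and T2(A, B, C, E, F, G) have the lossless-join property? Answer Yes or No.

T1 ∩ T2 = {C, E, F}; its closure under F is {C, E, F, G}.
T1 ⊄ {C, E, F, G} and T2 ⊄ {C, E, F, G}, so the split is lossy.

No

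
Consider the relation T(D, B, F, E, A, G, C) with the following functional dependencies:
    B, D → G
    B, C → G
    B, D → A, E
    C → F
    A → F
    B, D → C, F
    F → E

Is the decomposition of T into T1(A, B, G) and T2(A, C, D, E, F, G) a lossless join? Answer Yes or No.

Common attributes: {A, G}; their closure is {A, E, F, G}.
T1 ⊄ {A, E, F, G} and T2 ⊄ {A, E, F, G}, so the split is lossy.

No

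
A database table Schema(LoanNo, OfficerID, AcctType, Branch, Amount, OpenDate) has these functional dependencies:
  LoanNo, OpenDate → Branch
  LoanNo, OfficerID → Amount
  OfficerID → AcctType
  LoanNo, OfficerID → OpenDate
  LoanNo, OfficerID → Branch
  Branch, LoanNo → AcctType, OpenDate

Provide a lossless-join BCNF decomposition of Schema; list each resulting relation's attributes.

Candidate key of the original relation: {LoanNo, OfficerID}.
Within {AcctType, Amount, Branch, LoanNo, OfficerID, OpenDate}: {LoanNo, OpenDate}⁺ ∩ {AcctType, Amount, Branch, LoanNo, OfficerID, OpenDate} = {AcctType, Branch, LoanNo, OpenDate}, not the whole set, so LoanNo, OpenDate → AcctType, Branch violates BCNF; decompose into {AcctType, Branch, LoanNo, OpenDate} and {Amount, LoanNo, OfficerID, OpenDate}.
{AcctType, Branch, LoanNo, OpenDate}: every determinant is a superkey — BCNF.
{Amount, LoanNo, OfficerID, OpenDate}: every determinant is a superkey — BCNF.

{AcctType, Branch, LoanNo, OpenDate}; {Amount, LoanNo, OfficerID, OpenDate}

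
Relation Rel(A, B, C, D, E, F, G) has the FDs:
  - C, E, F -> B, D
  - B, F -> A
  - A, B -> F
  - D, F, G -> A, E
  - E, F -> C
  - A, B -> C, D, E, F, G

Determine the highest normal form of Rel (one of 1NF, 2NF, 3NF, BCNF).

BCNF

Candidate keys: {A, B}, {B, F}, {D, F, G}, {E, F}. Prime attributes: {A, B, D, E, F, G}.
Every FD has a superkey on the left, so the relation is in BCNF.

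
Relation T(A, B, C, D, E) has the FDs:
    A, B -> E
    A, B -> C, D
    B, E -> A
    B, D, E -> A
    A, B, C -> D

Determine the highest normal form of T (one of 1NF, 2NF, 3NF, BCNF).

Candidate keys: {A, B}, {B, E}. Prime attributes: {A, B, E}.
Each dependency's left side is a superkey — BCNF holds.

BCNF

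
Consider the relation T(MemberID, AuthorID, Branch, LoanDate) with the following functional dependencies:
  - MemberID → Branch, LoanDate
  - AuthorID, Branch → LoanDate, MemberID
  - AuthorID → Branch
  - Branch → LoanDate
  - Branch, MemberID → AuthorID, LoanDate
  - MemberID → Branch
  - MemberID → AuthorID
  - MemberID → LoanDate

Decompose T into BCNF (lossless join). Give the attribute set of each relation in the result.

{AuthorID, Branch, MemberID}; {Branch, LoanDate}

Candidate keys of the original relation: {AuthorID}, {MemberID}.
In {AuthorID, Branch, LoanDate, MemberID}, {Branch} is not a superkey ({Branch}⁺ restricted to this set is {Branch, LoanDate}), so split on Branch → LoanDate into {Branch, LoanDate} and {AuthorID, Branch, MemberID}.
{Branch, LoanDate}: every determinant is a superkey — BCNF.
{AuthorID, Branch, MemberID}: every determinant is a superkey — BCNF.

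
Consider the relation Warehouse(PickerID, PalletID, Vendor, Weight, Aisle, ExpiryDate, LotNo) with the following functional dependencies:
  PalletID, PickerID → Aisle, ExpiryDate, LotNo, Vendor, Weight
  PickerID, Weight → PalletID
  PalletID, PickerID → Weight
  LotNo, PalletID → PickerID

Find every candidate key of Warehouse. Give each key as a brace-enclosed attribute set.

{LotNo, PalletID} is a candidate key since {LotNo, PalletID}⁺ = {Aisle, ExpiryDate, LotNo, PalletID, PickerID, Vendor, Weight} covers every attribute.
{PalletID, PickerID} is a candidate key since {PalletID, PickerID}⁺ = {Aisle, ExpiryDate, LotNo, PalletID, PickerID, Vendor, Weight} covers every attribute.
{PickerID, Weight} is a candidate key since {PickerID, Weight}⁺ = {Aisle, ExpiryDate, LotNo, PalletID, PickerID, Vendor, Weight} covers every attribute.
Any other superkey properly contains one of these, so there are no further candidate keys.

{LotNo, PalletID}, {PalletID, PickerID}, {PickerID, Weight}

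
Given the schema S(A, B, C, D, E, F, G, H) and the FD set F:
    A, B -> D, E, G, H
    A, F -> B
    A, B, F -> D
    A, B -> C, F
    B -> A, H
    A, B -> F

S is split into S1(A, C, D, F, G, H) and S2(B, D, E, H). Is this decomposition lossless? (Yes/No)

No

S1 ∩ S2 = {D, H}; its closure under F is {D, H}.
Neither S1 nor S2 is contained in that closure, so the decomposition is lossy.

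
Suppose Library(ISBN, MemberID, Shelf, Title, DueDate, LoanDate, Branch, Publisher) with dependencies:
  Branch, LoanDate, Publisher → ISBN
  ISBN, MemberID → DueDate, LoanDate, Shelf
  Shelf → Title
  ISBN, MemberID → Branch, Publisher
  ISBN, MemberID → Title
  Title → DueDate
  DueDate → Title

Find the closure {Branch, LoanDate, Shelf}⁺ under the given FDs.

{Branch, DueDate, LoanDate, Shelf, Title}

Start with {Branch, LoanDate, Shelf}.
Shelf → Title applies; add {Title} → now {Branch, LoanDate, Shelf, Title}.
Title → DueDate applies; add {DueDate} → now {Branch, DueDate, LoanDate, Shelf, Title}.
No further FD applies.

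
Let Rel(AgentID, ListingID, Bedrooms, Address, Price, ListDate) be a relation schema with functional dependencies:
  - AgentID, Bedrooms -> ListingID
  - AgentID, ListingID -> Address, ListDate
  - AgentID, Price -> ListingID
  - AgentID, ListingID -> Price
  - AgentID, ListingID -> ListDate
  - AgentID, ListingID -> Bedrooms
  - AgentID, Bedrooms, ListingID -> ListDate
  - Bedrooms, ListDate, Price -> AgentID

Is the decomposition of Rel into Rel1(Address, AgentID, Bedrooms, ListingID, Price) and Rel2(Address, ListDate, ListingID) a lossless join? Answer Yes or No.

Rel1 ∩ Rel2 = {Address, ListingID}; its closure under F is {Address, ListingID}.
The closure covers neither Rel1 nor Rel2 entirely; the join is not lossless.

No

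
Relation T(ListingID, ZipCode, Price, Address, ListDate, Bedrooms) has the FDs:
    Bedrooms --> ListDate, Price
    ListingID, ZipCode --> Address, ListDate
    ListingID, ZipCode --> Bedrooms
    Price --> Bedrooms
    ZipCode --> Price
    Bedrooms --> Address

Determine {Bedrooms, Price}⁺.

Start with {Bedrooms, Price}.
Bedrooms --> ListDate, Price applies; add {ListDate} → now {Bedrooms, ListDate, Price}.
Bedrooms --> Address applies; add {Address} → now {Address, Bedrooms, ListDate, Price}.
No further FD applies.

{Address, Bedrooms, ListDate, Price}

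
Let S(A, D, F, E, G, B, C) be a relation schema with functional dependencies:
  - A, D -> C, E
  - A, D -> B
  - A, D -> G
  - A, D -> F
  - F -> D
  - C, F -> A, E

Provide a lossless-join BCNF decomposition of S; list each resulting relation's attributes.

{A, B, C, E, F, G}; {D, F}

Candidate keys of the original relation: {A, D}, {A, F}, {C, F}.
In {A, B, C, D, E, F, G}, {F} is not a superkey ({F}⁺ restricted to this set is {D, F}), so split on F -> D into {D, F} and {A, B, C, E, F, G}.
{D, F} is in BCNF.
{A, B, C, E, F, G} is in BCNF.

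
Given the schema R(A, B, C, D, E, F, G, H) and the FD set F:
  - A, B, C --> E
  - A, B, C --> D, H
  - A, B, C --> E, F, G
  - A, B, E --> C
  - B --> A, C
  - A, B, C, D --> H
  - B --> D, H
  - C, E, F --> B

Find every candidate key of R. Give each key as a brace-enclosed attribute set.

{B}, {C, E, F}

{B}⁺ = {A, B, C, D, E, F, G, H} — all of the relation — so {B} is a candidate key.
{C, E, F}⁺ = {A, B, C, D, E, F, G, H} — all of the relation — so {C, E, F} is a candidate key.
Any other superkey properly contains one of these, so there are no further candidate keys.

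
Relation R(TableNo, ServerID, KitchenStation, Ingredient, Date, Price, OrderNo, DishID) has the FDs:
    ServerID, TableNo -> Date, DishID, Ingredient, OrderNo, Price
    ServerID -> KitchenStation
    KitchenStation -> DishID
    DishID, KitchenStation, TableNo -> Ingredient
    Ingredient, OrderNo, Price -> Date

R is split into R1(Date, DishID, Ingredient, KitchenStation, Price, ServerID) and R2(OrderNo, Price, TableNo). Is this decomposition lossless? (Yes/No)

Common attributes: {Price}; their closure is {Price}.
The closure covers neither R1 nor R2 entirely; the join is not lossless.

No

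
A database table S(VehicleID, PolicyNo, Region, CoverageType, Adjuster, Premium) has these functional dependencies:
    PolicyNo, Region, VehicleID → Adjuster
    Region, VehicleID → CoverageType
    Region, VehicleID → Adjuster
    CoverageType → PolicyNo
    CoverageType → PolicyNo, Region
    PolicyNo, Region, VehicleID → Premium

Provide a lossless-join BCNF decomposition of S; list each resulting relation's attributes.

Candidate keys of the original relation: {CoverageType, VehicleID}, {Region, VehicleID}.
{Adjuster, CoverageType, PolicyNo, Premium, Region, VehicleID}: {CoverageType} determines {CoverageType, PolicyNo, Region} here but is not a superkey — split on CoverageType → PolicyNo, Region, giving {CoverageType, PolicyNo, Region} and {Adjuster, CoverageType, Premium, VehicleID}.
{CoverageType, PolicyNo, Region} is in BCNF.
{Adjuster, CoverageType, Premium, VehicleID} is in BCNF.

{Adjuster, CoverageType, Premium, VehicleID}; {CoverageType, PolicyNo, Region}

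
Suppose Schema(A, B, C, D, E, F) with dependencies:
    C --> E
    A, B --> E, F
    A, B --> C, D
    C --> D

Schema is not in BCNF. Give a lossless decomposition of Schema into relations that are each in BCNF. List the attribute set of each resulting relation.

Candidate key of the original relation: {A, B}.
In {A, B, C, D, E, F}, {C} is not a superkey ({C}⁺ restricted to this set is {C, D, E}), so split on C --> D, E into {C, D, E} and {A, B, C, F}.
{C, D, E} has no BCNF violation.
{A, B, C, F} has no BCNF violation.

{A, B, C, F}; {C, D, E}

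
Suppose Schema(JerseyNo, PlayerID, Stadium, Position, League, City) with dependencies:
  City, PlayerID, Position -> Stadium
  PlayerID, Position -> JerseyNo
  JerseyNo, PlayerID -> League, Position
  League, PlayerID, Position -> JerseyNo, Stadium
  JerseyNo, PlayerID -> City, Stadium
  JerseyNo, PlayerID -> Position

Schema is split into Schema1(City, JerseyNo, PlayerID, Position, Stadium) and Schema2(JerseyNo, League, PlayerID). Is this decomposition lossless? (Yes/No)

Common attributes: {JerseyNo, PlayerID}; their closure is {City, JerseyNo, League, PlayerID, Position, Stadium}.
This includes all of Schema1, so the common attributes are a superkey of Schema1 — the join is lossless.

Yes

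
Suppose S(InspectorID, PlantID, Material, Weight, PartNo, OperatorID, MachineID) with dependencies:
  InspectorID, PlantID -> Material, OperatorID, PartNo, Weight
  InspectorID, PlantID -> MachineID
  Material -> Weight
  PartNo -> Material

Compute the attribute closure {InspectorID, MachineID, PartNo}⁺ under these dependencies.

{InspectorID, MachineID, Material, PartNo, Weight}

Start with {InspectorID, MachineID, PartNo}.
PartNo -> Material applies; add {Material} → now {InspectorID, MachineID, Material, PartNo}.
Material -> Weight applies; add {Weight} → now {InspectorID, MachineID, Material, PartNo, Weight}.
No further FD applies.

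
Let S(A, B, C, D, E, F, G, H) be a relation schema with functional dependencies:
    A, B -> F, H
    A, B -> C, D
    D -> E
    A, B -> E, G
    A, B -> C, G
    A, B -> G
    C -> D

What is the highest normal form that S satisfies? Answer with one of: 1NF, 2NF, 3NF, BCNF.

Candidate key: {A, B}. Prime attributes: {A, B}.
D -> E breaks BCNF: {D}⁺ = {D, E}, so {D} is not a superkey.
Because {E} is non-prime and the left side of D -> E is not a superkey, the relation is not in 3NF.
No proper subset of a key has a non-prime attribute in its closure, so there is no partial dependency; 2NF holds.

2NF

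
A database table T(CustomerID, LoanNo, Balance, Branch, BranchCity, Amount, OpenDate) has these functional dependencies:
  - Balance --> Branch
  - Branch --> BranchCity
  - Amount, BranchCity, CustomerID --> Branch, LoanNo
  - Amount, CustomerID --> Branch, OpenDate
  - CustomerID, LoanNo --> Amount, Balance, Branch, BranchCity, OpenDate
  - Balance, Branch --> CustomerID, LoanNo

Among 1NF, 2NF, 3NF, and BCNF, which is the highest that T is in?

2NF

Candidate keys: {Amount, CustomerID}, {Balance}, {CustomerID, LoanNo}. Prime attributes: {Amount, Balance, CustomerID, LoanNo}.
Branch --> BranchCity breaks BCNF: {Branch}⁺ = {Branch, BranchCity}, so {Branch} is not a superkey.
Branch --> BranchCity determines the non-prime attribute {BranchCity} from a non-superkey — 3NF is violated.
No non-prime attribute depends on a proper subset of any candidate key, so 2NF holds.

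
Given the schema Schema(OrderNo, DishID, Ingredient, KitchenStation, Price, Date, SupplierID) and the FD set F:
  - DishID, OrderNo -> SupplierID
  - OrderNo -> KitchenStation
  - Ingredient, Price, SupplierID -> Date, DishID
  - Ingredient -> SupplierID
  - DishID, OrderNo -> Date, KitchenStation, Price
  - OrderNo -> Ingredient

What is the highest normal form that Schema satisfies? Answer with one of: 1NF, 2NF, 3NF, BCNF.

1NF

Candidate keys: {DishID, OrderNo}, {OrderNo, Price}. Prime attributes: {DishID, OrderNo, Price}.
For OrderNo -> KitchenStation we have {OrderNo}⁺ = {Ingredient, KitchenStation, OrderNo, SupplierID}; {OrderNo} is not a superkey, so BCNF fails.
Because {KitchenStation} is non-prime and the left side of OrderNo -> KitchenStation is not a superkey, the relation is not in 3NF.
{OrderNo} is a proper subset of the key {DishID, OrderNo}, and {OrderNo}⁺ contains the non-prime attributes {Ingredient, KitchenStation, SupplierID} — a partial dependency, so 2NF is violated.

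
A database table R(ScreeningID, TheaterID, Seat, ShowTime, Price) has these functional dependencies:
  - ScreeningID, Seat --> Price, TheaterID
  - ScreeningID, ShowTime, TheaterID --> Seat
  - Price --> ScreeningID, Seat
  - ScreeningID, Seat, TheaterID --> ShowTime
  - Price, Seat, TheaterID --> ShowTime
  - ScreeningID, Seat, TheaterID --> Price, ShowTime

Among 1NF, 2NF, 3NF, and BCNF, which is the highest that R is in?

Candidate keys: {Price}, {ScreeningID, Seat}, {ScreeningID, ShowTime, TheaterID}. Prime attributes: {Price, ScreeningID, Seat, ShowTime, TheaterID}.
Each dependency's left side is a superkey — BCNF holds.

BCNF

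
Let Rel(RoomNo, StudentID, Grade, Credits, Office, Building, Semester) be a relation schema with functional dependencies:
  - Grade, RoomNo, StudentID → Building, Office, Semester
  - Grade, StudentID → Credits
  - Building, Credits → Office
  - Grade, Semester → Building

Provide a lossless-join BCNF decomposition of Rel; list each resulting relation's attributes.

Candidate key of the original relation: {Grade, RoomNo, StudentID}.
In {Building, Credits, Grade, Office, RoomNo, Semester, StudentID}, {Grade, StudentID} is not a superkey ({Grade, StudentID}⁺ restricted to this set is {Credits, Grade, StudentID}), so split on Grade, StudentID → Credits into {Credits, Grade, StudentID} and {Building, Grade, Office, RoomNo, Semester, StudentID}.
{Credits, Grade, StudentID} is in BCNF.
In {Building, Grade, Office, RoomNo, Semester, StudentID}, {Grade, Semester} is not a superkey ({Grade, Semester}⁺ restricted to this set is {Building, Grade, Semester}), so split on Grade, Semester → Building into {Building, Grade, Semester} and {Grade, Office, RoomNo, Semester, StudentID}.
{Building, Grade, Semester} is in BCNF.
In {Grade, Office, RoomNo, Semester, StudentID}, {Grade, Semester, StudentID} is not a superkey ({Grade, Semester, StudentID}⁺ restricted to this set is {Grade, Office, Semester, StudentID}), so split on Grade, Semester, StudentID → Office into {Grade, Office, Semester, StudentID} and {Grade, RoomNo, Semester, StudentID}.
{Grade, Office, Semester, StudentID} is in BCNF.
{Grade, RoomNo, Semester, StudentID} is in BCNF.

{Building, Grade, Semester}; {Credits, Grade, StudentID}; {Grade, Office, Semester, StudentID}; {Grade, RoomNo, Semester, StudentID}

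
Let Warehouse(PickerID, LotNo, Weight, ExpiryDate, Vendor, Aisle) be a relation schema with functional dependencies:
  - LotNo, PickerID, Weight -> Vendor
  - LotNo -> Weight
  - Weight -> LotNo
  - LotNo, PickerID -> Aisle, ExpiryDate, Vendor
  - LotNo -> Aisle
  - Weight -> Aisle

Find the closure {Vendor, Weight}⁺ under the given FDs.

{Aisle, LotNo, Vendor, Weight}

Start with {Vendor, Weight}.
Weight -> LotNo applies; add {LotNo} → now {LotNo, Vendor, Weight}.
LotNo -> Aisle applies; add {Aisle} → now {Aisle, LotNo, Vendor, Weight}.
No further FD applies.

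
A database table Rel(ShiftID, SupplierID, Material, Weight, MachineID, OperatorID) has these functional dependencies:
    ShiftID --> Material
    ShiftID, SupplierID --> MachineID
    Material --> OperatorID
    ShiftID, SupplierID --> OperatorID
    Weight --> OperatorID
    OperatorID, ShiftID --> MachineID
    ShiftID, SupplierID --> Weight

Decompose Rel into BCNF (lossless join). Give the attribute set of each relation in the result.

{MachineID, Material, ShiftID}; {Material, OperatorID}; {ShiftID, SupplierID, Weight}

Candidate key of the original relation: {ShiftID, SupplierID}.
Within {MachineID, Material, OperatorID, ShiftID, SupplierID, Weight}: {ShiftID}⁺ ∩ {MachineID, Material, OperatorID, ShiftID, SupplierID, Weight} = {MachineID, Material, OperatorID, ShiftID}, not the whole set, so ShiftID --> MachineID, Material, OperatorID violates BCNF; decompose into {MachineID, Material, OperatorID, ShiftID} and {ShiftID, SupplierID, Weight}.
Within {MachineID, Material, OperatorID, ShiftID}: {Material}⁺ ∩ {MachineID, Material, OperatorID, ShiftID} = {Material, OperatorID}, not the whole set, so Material --> OperatorID violates BCNF; decompose into {Material, OperatorID} and {MachineID, Material, ShiftID}.
{Material, OperatorID} has no BCNF violation.
{MachineID, Material, ShiftID} has no BCNF violation.
{ShiftID, SupplierID, Weight} has no BCNF violation.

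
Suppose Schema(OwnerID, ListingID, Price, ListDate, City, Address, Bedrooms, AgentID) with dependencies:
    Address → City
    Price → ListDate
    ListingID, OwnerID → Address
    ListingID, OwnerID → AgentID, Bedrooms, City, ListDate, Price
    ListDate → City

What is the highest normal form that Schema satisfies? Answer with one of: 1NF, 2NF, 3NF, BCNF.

Candidate key: {ListingID, OwnerID}. Prime attributes: {ListingID, OwnerID}.
Address → City breaks BCNF: {Address}⁺ = {Address, City}, so {Address} is not a superkey.
Address → City has non-prime {City} on the right and a non-superkey on the left, so 3NF fails.
No non-prime attribute depends on a proper subset of any candidate key, so 2NF holds.

2NF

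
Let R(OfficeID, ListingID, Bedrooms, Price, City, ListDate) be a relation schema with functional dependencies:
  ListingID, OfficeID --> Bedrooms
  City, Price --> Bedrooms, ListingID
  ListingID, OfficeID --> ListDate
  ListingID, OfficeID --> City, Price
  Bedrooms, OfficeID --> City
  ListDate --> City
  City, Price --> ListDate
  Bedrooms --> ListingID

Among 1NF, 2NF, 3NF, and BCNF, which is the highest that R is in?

Candidate keys: {Bedrooms, OfficeID}, {City, OfficeID, Price}, {ListDate, OfficeID, Price}, {ListingID, OfficeID}. Prime attributes: {Bedrooms, City, ListDate, ListingID, OfficeID, Price}.
City, Price --> Bedrooms, ListingID: {City, Price}⁺ = {Bedrooms, City, ListDate, ListingID, Price}, which is not all of the attributes, so the left side is not a superkey — BCNF is violated.
Its right-hand attributes {Bedrooms, ListingID} are all prime, as are those of every other non-superkey FD — the relation is in 3NF.

3NF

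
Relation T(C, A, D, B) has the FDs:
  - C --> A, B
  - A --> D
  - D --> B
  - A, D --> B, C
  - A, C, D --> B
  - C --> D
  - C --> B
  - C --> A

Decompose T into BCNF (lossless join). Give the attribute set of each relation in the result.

Candidate keys of the original relation: {A}, {C}.
Within {A, B, C, D}: {D}⁺ ∩ {A, B, C, D} = {B, D}, not the whole set, so D --> B violates BCNF; decompose into {B, D} and {A, C, D}.
{B, D}: every determinant is a superkey — BCNF.
{A, C, D}: every determinant is a superkey — BCNF.

{A, C, D}; {B, D}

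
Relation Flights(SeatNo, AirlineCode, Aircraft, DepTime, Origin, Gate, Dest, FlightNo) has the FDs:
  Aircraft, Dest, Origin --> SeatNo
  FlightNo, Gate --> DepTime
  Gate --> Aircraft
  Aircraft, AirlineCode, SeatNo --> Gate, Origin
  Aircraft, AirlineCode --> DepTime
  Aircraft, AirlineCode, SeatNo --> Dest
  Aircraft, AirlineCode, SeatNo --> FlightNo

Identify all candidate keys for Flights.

No FD produces {AirlineCode}, so it must be in every candidate key.
Closure of {Aircraft, AirlineCode, SeatNo} is {Aircraft, AirlineCode, DepTime, Dest, FlightNo, Gate, Origin, SeatNo}, the whole schema; {Aircraft, AirlineCode, SeatNo} is a candidate key.
Closure of {AirlineCode, Gate, SeatNo} is {Aircraft, AirlineCode, DepTime, Dest, FlightNo, Gate, Origin, SeatNo}, the whole schema; {AirlineCode, Gate, SeatNo} is a candidate key.
Closure of {Aircraft, AirlineCode, Dest, Origin} is {Aircraft, AirlineCode, DepTime, Dest, FlightNo, Gate, Origin, SeatNo}, the whole schema; {Aircraft, AirlineCode, Dest, Origin} is a candidate key.
Closure of {AirlineCode, Dest, Gate, Origin} is {Aircraft, AirlineCode, DepTime, Dest, FlightNo, Gate, Origin, SeatNo}, the whole schema; {AirlineCode, Dest, Gate, Origin} is a candidate key.
These are minimal and exhaustive — every other superkey contains one of them.

{Aircraft, AirlineCode, Dest, Origin}, {Aircraft, AirlineCode, SeatNo}, {AirlineCode, Dest, Gate, Origin}, {AirlineCode, Gate, SeatNo}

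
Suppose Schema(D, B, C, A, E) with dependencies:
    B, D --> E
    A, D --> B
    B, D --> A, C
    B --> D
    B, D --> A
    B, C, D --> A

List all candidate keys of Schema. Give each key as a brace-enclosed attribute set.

Closure of {B} is {A, B, C, D, E}, the whole schema; {B} is a candidate key.
Closure of {A, D} is {A, B, C, D, E}, the whole schema; {A, D} is a candidate key.
No proper subset of any of these is a key, and no other minimal superkey exists.

{A, D}, {B}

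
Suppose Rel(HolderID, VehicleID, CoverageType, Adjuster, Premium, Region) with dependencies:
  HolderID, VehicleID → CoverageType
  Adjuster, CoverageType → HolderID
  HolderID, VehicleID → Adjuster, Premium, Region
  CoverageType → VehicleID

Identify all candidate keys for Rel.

{Adjuster, CoverageType}⁺ = {Adjuster, CoverageType, HolderID, Premium, Region, VehicleID}, which is every attribute, so {Adjuster, CoverageType} is a candidate key.
{CoverageType, HolderID}⁺ = {Adjuster, CoverageType, HolderID, Premium, Region, VehicleID}, which is every attribute, so {CoverageType, HolderID} is a candidate key.
{HolderID, VehicleID}⁺ = {Adjuster, CoverageType, HolderID, Premium, Region, VehicleID}, which is every attribute, so {HolderID, VehicleID} is a candidate key.
These are minimal and exhaustive — every other superkey contains one of them.

{Adjuster, CoverageType}, {CoverageType, HolderID}, {HolderID, VehicleID}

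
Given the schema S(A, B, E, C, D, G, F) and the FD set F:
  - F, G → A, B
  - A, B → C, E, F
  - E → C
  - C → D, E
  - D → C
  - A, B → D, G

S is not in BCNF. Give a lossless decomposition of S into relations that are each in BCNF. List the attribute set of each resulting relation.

Candidate keys of the original relation: {A, B}, {F, G}.
In {A, B, C, D, E, F, G}, {E} is not a superkey ({E}⁺ restricted to this set is {C, D, E}), so split on E → C, D into {C, D, E} and {A, B, E, F, G}.
{C, D, E}: every determinant is a superkey — BCNF.
{A, B, E, F, G}: every determinant is a superkey — BCNF.

{A, B, E, F, G}; {C, D, E}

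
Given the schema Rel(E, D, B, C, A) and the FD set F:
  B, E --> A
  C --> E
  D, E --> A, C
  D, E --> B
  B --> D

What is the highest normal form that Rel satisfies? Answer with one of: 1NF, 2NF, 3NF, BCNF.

3NF

Candidate keys: {B, C}, {B, E}, {C, D}, {D, E}. Prime attributes: {B, C, D, E}.
C --> E breaks BCNF: {C}⁺ = {C, E}, so {C} is not a superkey.
Its right-hand attributes {E} are all prime, as are those of every other non-superkey FD — the relation is in 3NF.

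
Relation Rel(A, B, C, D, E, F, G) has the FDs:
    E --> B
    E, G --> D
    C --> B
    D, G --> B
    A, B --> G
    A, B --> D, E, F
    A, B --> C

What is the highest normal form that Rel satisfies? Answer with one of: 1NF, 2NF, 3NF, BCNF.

3NF

Candidate keys: {A, B}, {A, C}, {A, D, G}, {A, E}. Prime attributes: {A, B, C, D, E, G}.
E --> B: {E}⁺ = {B, E}, which is not all of the attributes, so the left side is not a superkey — BCNF is violated.
But every attribute on its right side ({B}) is prime, and the same holds for every other non-superkey FD, so 3NF still holds.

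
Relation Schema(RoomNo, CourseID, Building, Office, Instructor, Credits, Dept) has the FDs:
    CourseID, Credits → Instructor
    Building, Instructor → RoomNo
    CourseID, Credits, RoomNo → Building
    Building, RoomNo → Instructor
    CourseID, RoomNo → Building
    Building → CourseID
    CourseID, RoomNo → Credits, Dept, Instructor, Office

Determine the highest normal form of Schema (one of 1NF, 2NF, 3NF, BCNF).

Candidate keys: {Building, Credits}, {Building, Instructor}, {Building, RoomNo}, {CourseID, RoomNo}. Prime attributes: {Building, CourseID, Credits, Instructor, RoomNo}.
For CourseID, Credits → Instructor we have {CourseID, Credits}⁺ = {CourseID, Credits, Instructor}; {CourseID, Credits} is not a superkey, so BCNF fails.
Since {Instructor} ⊆ prime attributes and every other non-superkey FD also has a prime right side, the schema is in 3NF.

3NF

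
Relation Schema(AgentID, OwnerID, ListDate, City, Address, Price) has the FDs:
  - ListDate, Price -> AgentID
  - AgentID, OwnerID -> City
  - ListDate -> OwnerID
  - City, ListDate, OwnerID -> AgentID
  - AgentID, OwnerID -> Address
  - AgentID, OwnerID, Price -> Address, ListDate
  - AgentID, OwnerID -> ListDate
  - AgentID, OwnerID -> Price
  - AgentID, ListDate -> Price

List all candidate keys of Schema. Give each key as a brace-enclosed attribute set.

{AgentID, ListDate}, {AgentID, OwnerID}, {City, ListDate}, {ListDate, Price}

{AgentID, ListDate}⁺ = {Address, AgentID, City, ListDate, OwnerID, Price} — all of the relation — so {AgentID, ListDate} is a candidate key.
{AgentID, OwnerID}⁺ = {Address, AgentID, City, ListDate, OwnerID, Price} — all of the relation — so {AgentID, OwnerID} is a candidate key.
{City, ListDate}⁺ = {Address, AgentID, City, ListDate, OwnerID, Price} — all of the relation — so {City, ListDate} is a candidate key.
{ListDate, Price}⁺ = {Address, AgentID, City, ListDate, OwnerID, Price} — all of the relation — so {ListDate, Price} is a candidate key.
Any other superkey properly contains one of these, so there are no further candidate keys.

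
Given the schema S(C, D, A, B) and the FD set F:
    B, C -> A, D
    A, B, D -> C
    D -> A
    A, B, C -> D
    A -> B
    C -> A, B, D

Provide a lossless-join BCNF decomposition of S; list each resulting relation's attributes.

{A, B}; {A, C, D}

Candidate keys of the original relation: {C}, {D}.
In {A, B, C, D}, {A} is not a superkey ({A}⁺ restricted to this set is {A, B}), so split on A -> B into {A, B} and {A, C, D}.
{A, B} is in BCNF.
{A, C, D} is in BCNF.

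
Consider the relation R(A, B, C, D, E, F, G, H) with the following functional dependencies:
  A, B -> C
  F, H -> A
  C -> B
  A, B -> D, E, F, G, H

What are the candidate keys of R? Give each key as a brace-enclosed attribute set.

{A, B}, {A, C}, {B, F, H}, {C, F, H}

{A, B}⁺ = {A, B, C, D, E, F, G, H} — all of the relation — so {A, B} is a candidate key.
{A, C}⁺ = {A, B, C, D, E, F, G, H} — all of the relation — so {A, C} is a candidate key.
{B, F, H}⁺ = {A, B, C, D, E, F, G, H} — all of the relation — so {B, F, H} is a candidate key.
{C, F, H}⁺ = {A, B, C, D, E, F, G, H} — all of the relation — so {C, F, H} is a candidate key.
These are minimal and exhaustive — every other superkey contains one of them.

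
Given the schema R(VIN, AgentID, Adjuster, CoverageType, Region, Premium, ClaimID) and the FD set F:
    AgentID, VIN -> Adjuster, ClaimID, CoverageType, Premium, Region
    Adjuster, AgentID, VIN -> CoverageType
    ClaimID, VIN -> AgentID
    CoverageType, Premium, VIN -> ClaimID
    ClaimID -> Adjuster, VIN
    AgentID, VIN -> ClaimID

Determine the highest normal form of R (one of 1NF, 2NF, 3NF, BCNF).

BCNF

Candidate keys: {AgentID, VIN}, {ClaimID}, {CoverageType, Premium, VIN}. Prime attributes: {AgentID, ClaimID, CoverageType, Premium, VIN}.
The left-hand side of every FD is a superkey, so BCNF is satisfied.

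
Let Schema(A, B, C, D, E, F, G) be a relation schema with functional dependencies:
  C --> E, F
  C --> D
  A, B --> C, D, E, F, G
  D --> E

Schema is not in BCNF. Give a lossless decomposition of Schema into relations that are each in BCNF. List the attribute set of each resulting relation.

Candidate key of the original relation: {A, B}.
In {A, B, C, D, E, F, G}, {C} is not a superkey ({C}⁺ restricted to this set is {C, D, E, F}), so split on C --> D, E, F into {C, D, E, F} and {A, B, C, G}.
In {C, D, E, F}, {D} is not a superkey ({D}⁺ restricted to this set is {D, E}), so split on D --> E into {D, E} and {C, D, F}.
{D, E} has no BCNF violation.
{C, D, F} has no BCNF violation.
{A, B, C, G} has no BCNF violation.

{A, B, C, G}; {C, D, F}; {D, E}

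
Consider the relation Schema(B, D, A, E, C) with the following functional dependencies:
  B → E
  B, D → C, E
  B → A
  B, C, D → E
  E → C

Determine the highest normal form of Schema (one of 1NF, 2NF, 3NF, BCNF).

Candidate key: {B, D}. Prime attributes: {B, D}.
B → E: {B}⁺ = {A, B, C, E}, which is not all of the attributes, so the left side is not a superkey — BCNF is violated.
Because {E} is non-prime and the left side of B → E is not a superkey, the relation is not in 3NF.
Since {B} ⊂ {B, D} and {B}⁺ ⊇ {A, C, E} with {A, C, E} non-prime, there is a partial dependency; 2NF fails.

1NF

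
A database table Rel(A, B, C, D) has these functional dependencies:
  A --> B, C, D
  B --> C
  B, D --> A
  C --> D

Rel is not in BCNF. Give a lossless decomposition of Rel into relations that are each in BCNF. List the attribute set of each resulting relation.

{A, B, C}; {C, D}

Candidate keys of the original relation: {A}, {B}.
{A, B, C, D}: {C} determines {C, D} here but is not a superkey — split on C --> D, giving {C, D} and {A, B, C}.
{C, D} is in BCNF.
{A, B, C} is in BCNF.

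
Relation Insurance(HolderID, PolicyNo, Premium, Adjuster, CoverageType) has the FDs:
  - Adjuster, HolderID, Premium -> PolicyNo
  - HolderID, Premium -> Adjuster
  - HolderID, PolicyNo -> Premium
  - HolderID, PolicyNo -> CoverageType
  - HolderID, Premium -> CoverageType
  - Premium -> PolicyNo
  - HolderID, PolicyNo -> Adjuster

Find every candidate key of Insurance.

No FD produces {HolderID}, so it must be in every candidate key.
Closure of {HolderID, PolicyNo} is {Adjuster, CoverageType, HolderID, PolicyNo, Premium}, the whole schema; {HolderID, PolicyNo} is a candidate key.
Closure of {HolderID, Premium} is {Adjuster, CoverageType, HolderID, PolicyNo, Premium}, the whole schema; {HolderID, Premium} is a candidate key.
No proper subset of any of these is a key, and no other minimal superkey exists.

{HolderID, PolicyNo}, {HolderID, Premium}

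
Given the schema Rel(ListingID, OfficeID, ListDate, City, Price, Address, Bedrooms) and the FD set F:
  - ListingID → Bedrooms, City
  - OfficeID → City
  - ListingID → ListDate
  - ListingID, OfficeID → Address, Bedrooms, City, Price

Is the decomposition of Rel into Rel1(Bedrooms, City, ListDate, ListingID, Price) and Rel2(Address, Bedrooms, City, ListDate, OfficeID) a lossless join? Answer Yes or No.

No

The shared attributes are {Bedrooms, City, ListDate} and {Bedrooms, City, ListDate}⁺ = {Bedrooms, City, ListDate}.
Neither Rel1 nor Rel2 is contained in that closure, so the decomposition is lossy.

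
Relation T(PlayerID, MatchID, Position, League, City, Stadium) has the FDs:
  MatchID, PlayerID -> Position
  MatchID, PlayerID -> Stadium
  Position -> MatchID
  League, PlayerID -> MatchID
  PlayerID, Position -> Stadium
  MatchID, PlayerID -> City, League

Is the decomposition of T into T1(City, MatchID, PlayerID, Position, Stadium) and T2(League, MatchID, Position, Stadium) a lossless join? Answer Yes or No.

Common attributes: {MatchID, Position, Stadium}; their closure is {MatchID, Position, Stadium}.
Neither T1 nor T2 is contained in that closure, so the decomposition is lossy.

No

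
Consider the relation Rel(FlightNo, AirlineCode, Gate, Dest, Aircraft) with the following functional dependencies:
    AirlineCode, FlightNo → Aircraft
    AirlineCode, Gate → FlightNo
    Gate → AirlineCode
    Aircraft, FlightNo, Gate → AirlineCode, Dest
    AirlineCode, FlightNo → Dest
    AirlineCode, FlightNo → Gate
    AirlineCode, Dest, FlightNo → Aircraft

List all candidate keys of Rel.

{AirlineCode, FlightNo}, {Gate}

{Gate}⁺ = {Aircraft, AirlineCode, Dest, FlightNo, Gate} — all of the relation — so {Gate} is a candidate key.
{AirlineCode, FlightNo}⁺ = {Aircraft, AirlineCode, Dest, FlightNo, Gate} — all of the relation — so {AirlineCode, FlightNo} is a candidate key.
Any other superkey properly contains one of these, so there are no further candidate keys.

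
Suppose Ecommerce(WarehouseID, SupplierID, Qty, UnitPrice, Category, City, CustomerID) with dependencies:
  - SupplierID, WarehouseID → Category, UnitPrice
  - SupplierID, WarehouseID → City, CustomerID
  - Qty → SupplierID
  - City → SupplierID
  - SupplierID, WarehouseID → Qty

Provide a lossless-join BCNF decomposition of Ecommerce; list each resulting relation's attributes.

Candidate keys of the original relation: {City, WarehouseID}, {Qty, WarehouseID}, {SupplierID, WarehouseID}.
Within {Category, City, CustomerID, Qty, SupplierID, UnitPrice, WarehouseID}: {Qty}⁺ ∩ {Category, City, CustomerID, Qty, SupplierID, UnitPrice, WarehouseID} = {Qty, SupplierID}, not the whole set, so Qty → SupplierID violates BCNF; decompose into {Qty, SupplierID} and {Category, City, CustomerID, Qty, UnitPrice, WarehouseID}.
{Qty, SupplierID} has no BCNF violation.
{Category, City, CustomerID, Qty, UnitPrice, WarehouseID} has no BCNF violation.

{Category, City, CustomerID, Qty, UnitPrice, WarehouseID}; {Qty, SupplierID}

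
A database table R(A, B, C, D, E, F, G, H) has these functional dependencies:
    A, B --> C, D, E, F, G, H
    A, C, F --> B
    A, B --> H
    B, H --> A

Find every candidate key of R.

{A, B}, {A, C, F}, {B, H}

Closure of {A, B} is {A, B, C, D, E, F, G, H}, the whole schema; {A, B} is a candidate key.
Closure of {B, H} is {A, B, C, D, E, F, G, H}, the whole schema; {B, H} is a candidate key.
Closure of {A, C, F} is {A, B, C, D, E, F, G, H}, the whole schema; {A, C, F} is a candidate key.
These are minimal and exhaustive — every other superkey contains one of them.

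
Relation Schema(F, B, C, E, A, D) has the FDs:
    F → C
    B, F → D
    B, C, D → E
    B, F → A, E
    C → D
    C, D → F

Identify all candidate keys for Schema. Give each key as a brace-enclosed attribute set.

{B, C}, {B, F}

Attributes never on any right-hand side: {B} — every candidate key must contain it.
Closure of {B, C} is {A, B, C, D, E, F}, the whole schema; {B, C} is a candidate key.
Closure of {B, F} is {A, B, C, D, E, F}, the whole schema; {B, F} is a candidate key.
These are minimal and exhaustive — every other superkey contains one of them.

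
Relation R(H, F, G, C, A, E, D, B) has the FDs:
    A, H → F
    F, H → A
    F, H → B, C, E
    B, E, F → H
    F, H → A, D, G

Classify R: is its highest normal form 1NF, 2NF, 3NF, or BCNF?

BCNF

Candidate keys: {A, H}, {B, E, F}, {F, H}. Prime attributes: {A, B, E, F, H}.
Each dependency's left side is a superkey — BCNF holds.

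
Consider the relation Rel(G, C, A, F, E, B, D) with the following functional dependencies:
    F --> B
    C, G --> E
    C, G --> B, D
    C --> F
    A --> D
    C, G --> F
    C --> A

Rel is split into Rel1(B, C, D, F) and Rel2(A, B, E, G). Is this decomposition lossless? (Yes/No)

No

The shared attributes are {B} and {B}⁺ = {B}.
The closure covers neither Rel1 nor Rel2 entirely; the join is not lossless.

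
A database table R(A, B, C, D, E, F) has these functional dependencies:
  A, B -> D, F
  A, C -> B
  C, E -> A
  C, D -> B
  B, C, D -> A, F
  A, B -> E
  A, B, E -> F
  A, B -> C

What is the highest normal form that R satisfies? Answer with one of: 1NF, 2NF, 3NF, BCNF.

Candidate keys: {A, B}, {A, C}, {C, D}, {C, E}. Prime attributes: {A, B, C, D, E}.
The left-hand side of every FD is a superkey, so BCNF is satisfied.

BCNF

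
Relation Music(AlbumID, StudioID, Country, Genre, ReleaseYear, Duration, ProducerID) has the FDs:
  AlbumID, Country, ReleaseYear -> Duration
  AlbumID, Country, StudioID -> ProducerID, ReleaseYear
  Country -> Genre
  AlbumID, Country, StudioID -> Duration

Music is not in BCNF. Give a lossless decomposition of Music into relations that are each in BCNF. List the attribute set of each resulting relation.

{AlbumID, Country, Duration, ReleaseYear}; {AlbumID, Country, ProducerID, ReleaseYear, StudioID}; {Country, Genre}

Candidate key of the original relation: {AlbumID, Country, StudioID}.
{AlbumID, Country, Duration, Genre, ProducerID, ReleaseYear, StudioID}: {AlbumID, Country, ReleaseYear} determines {AlbumID, Country, Duration, Genre, ReleaseYear} here but is not a superkey — split on AlbumID, Country, ReleaseYear -> Duration, Genre, giving {AlbumID, Country, Duration, Genre, ReleaseYear} and {AlbumID, Country, ProducerID, ReleaseYear, StudioID}.
{AlbumID, Country, Duration, Genre, ReleaseYear}: {Country} determines {Country, Genre} here but is not a superkey — split on Country -> Genre, giving {Country, Genre} and {AlbumID, Country, Duration, ReleaseYear}.
{Country, Genre} is in BCNF.
{AlbumID, Country, Duration, ReleaseYear} is in BCNF.
{AlbumID, Country, ProducerID, ReleaseYear, StudioID} is in BCNF.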